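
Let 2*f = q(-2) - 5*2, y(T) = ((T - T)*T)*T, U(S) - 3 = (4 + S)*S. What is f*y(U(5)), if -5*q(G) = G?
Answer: 0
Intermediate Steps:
q(G) = -G/5
U(S) = 3 + S*(4 + S) (U(S) = 3 + (4 + S)*S = 3 + S*(4 + S))
y(T) = 0 (y(T) = (0*T)*T = 0*T = 0)
f = -24/5 (f = (-1/5*(-2) - 5*2)/2 = (2/5 - 10)/2 = (1/2)*(-48/5) = -24/5 ≈ -4.8000)
f*y(U(5)) = -24/5*0 = 0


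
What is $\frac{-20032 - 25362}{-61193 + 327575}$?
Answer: $- \frac{22697}{133191} \approx -0.17041$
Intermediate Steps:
$\frac{-20032 - 25362}{-61193 + 327575} = - \frac{45394}{266382} = \left(-45394\right) \frac{1}{266382} = - \frac{22697}{133191}$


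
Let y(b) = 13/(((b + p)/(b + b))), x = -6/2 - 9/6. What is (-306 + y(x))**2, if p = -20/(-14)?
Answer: 132710400/1849 ≈ 71774.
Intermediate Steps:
p = 10/7 (p = -20*(-1/14) = 10/7 ≈ 1.4286)
x = -9/2 (x = -6*1/2 - 9*1/6 = -3 - 3/2 = -9/2 ≈ -4.5000)
y(b) = 26*b/(10/7 + b) (y(b) = 13/(((b + 10/7)/(b + b))) = 13/(((10/7 + b)/((2*b)))) = 13/(((10/7 + b)*(1/(2*b)))) = 13/(((10/7 + b)/(2*b))) = 13*(2*b/(10/7 + b)) = 26*b/(10/7 + b))
(-306 + y(x))**2 = (-306 + 182*(-9/2)/(10 + 7*(-9/2)))**2 = (-306 + 182*(-9/2)/(10 - 63/2))**2 = (-306 + 182*(-9/2)/(-43/2))**2 = (-306 + 182*(-9/2)*(-2/43))**2 = (-306 + 1638/43)**2 = (-11520/43)**2 = 132710400/1849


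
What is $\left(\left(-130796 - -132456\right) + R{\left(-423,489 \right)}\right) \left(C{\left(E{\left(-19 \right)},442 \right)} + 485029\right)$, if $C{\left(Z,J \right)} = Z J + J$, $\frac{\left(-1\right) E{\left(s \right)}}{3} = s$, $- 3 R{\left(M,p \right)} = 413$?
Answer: $\frac{2332207055}{3} \approx 7.774 \cdot 10^{8}$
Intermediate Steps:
$R{\left(M,p \right)} = - \frac{413}{3}$ ($R{\left(M,p \right)} = \left(- \frac{1}{3}\right) 413 = - \frac{413}{3}$)
$E{\left(s \right)} = - 3 s$
$C{\left(Z,J \right)} = J + J Z$ ($C{\left(Z,J \right)} = J Z + J = J + J Z$)
$\left(\left(-130796 - -132456\right) + R{\left(-423,489 \right)}\right) \left(C{\left(E{\left(-19 \right)},442 \right)} + 485029\right) = \left(\left(-130796 - -132456\right) - \frac{413}{3}\right) \left(442 \left(1 - -57\right) + 485029\right) = \left(\left(-130796 + 132456\right) - \frac{413}{3}\right) \left(442 \left(1 + 57\right) + 485029\right) = \left(1660 - \frac{413}{3}\right) \left(442 \cdot 58 + 485029\right) = \frac{4567 \left(25636 + 485029\right)}{3} = \frac{4567}{3} \cdot 510665 = \frac{2332207055}{3}$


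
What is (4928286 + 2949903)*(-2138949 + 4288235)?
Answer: 16932481323054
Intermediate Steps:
(4928286 + 2949903)*(-2138949 + 4288235) = 7878189*2149286 = 16932481323054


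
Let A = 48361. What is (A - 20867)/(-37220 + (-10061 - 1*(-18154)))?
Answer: -27494/29127 ≈ -0.94394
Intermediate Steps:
(A - 20867)/(-37220 + (-10061 - 1*(-18154))) = (48361 - 20867)/(-37220 + (-10061 - 1*(-18154))) = 27494/(-37220 + (-10061 + 18154)) = 27494/(-37220 + 8093) = 27494/(-29127) = 27494*(-1/29127) = -27494/29127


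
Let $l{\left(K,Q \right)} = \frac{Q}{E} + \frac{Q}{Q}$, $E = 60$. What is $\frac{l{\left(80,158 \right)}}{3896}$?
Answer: $\frac{109}{116880} \approx 0.00093258$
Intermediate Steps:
$l{\left(K,Q \right)} = 1 + \frac{Q}{60}$ ($l{\left(K,Q \right)} = \frac{Q}{60} + \frac{Q}{Q} = Q \frac{1}{60} + 1 = \frac{Q}{60} + 1 = 1 + \frac{Q}{60}$)
$\frac{l{\left(80,158 \right)}}{3896} = \frac{1 + \frac{1}{60} \cdot 158}{3896} = \left(1 + \frac{79}{30}\right) \frac{1}{3896} = \frac{109}{30} \cdot \frac{1}{3896} = \frac{109}{116880}$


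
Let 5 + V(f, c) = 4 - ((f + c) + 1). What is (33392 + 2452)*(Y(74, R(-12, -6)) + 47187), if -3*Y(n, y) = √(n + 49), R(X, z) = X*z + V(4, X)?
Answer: 1691370828 - 11948*√123 ≈ 1.6912e+9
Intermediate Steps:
V(f, c) = -2 - c - f (V(f, c) = -5 + (4 - ((f + c) + 1)) = -5 + (4 - ((c + f) + 1)) = -5 + (4 - (1 + c + f)) = -5 + (4 + (-1 - c - f)) = -5 + (3 - c - f) = -2 - c - f)
R(X, z) = -6 - X + X*z (R(X, z) = X*z + (-2 - X - 1*4) = X*z + (-2 - X - 4) = X*z + (-6 - X) = -6 - X + X*z)
Y(n, y) = -√(49 + n)/3 (Y(n, y) = -√(n + 49)/3 = -√(49 + n)/3)
(33392 + 2452)*(Y(74, R(-12, -6)) + 47187) = (33392 + 2452)*(-√(49 + 74)/3 + 47187) = 35844*(-√123/3 + 47187) = 35844*(47187 - √123/3) = 1691370828 - 11948*√123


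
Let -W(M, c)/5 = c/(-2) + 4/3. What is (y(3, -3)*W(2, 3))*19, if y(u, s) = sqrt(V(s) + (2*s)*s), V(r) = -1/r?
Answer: 95*sqrt(165)/18 ≈ 67.794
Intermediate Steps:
W(M, c) = -20/3 + 5*c/2 (W(M, c) = -5*(c/(-2) + 4/3) = -5*(c*(-1/2) + 4*(1/3)) = -5*(-c/2 + 4/3) = -5*(4/3 - c/2) = -20/3 + 5*c/2)
y(u, s) = sqrt(-1/s + 2*s**2) (y(u, s) = sqrt(-1/s + (2*s)*s) = sqrt(-1/s + 2*s**2))
(y(3, -3)*W(2, 3))*19 = (sqrt((-1 + 2*(-3)**3)/(-3))*(-20/3 + (5/2)*3))*19 = (sqrt(-(-1 + 2*(-27))/3)*(-20/3 + 15/2))*19 = (sqrt(-(-1 - 54)/3)*(5/6))*19 = (sqrt(-1/3*(-55))*(5/6))*19 = (sqrt(55/3)*(5/6))*19 = ((sqrt(165)/3)*(5/6))*19 = (5*sqrt(165)/18)*19 = 95*sqrt(165)/18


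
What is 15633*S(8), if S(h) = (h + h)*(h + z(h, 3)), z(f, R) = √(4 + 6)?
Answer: 2001024 + 250128*√10 ≈ 2.7920e+6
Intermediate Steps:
z(f, R) = √10
S(h) = 2*h*(h + √10) (S(h) = (h + h)*(h + √10) = (2*h)*(h + √10) = 2*h*(h + √10))
15633*S(8) = 15633*(2*8*(8 + √10)) = 15633*(128 + 16*√10) = 2001024 + 250128*√10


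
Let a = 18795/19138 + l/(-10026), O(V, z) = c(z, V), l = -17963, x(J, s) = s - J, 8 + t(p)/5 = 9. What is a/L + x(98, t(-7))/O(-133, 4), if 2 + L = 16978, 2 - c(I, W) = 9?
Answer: 10819068619769/814328483472 ≈ 13.286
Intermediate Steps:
t(p) = 5 (t(p) = -40 + 5*9 = -40 + 45 = 5)
c(I, W) = -7 (c(I, W) = 2 - 1*9 = 2 - 9 = -7)
L = 16976 (L = -2 + 16978 = 16976)
O(V, z) = -7
a = 19007663/6852771 (a = 18795/19138 - 17963/(-10026) = 18795*(1/19138) - 17963*(-1/10026) = 2685/2734 + 17963/10026 = 19007663/6852771 ≈ 2.7737)
a/L + x(98, t(-7))/O(-133, 4) = (19007663/6852771)/16976 + (5 - 1*98)/(-7) = (19007663/6852771)*(1/16976) + (5 - 98)*(-1/7) = 19007663/116332640496 - 93*(-1/7) = 19007663/116332640496 + 93/7 = 10819068619769/814328483472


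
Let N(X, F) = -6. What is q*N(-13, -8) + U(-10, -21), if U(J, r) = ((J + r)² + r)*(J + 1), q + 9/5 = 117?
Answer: -45756/5 ≈ -9151.2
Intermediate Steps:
q = 576/5 (q = -9/5 + 117 = 576/5 ≈ 115.20)
U(J, r) = (1 + J)*(r + (J + r)²) (U(J, r) = (r + (J + r)²)*(1 + J) = (1 + J)*(r + (J + r)²))
q*N(-13, -8) + U(-10, -21) = (576/5)*(-6) + (-21 + (-10 - 21)² - 10*(-21) - 10*(-10 - 21)²) = -3456/5 + (-21 + (-31)² + 210 - 10*(-31)²) = -3456/5 + (-21 + 961 + 210 - 10*961) = -3456/5 + (-21 + 961 + 210 - 9610) = -3456/5 - 8460 = -45756/5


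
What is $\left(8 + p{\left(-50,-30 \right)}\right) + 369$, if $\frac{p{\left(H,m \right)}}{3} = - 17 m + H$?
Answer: $1757$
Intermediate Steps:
$p{\left(H,m \right)} = - 51 m + 3 H$ ($p{\left(H,m \right)} = 3 \left(- 17 m + H\right) = 3 \left(H - 17 m\right) = - 51 m + 3 H$)
$\left(8 + p{\left(-50,-30 \right)}\right) + 369 = \left(8 + \left(\left(-51\right) \left(-30\right) + 3 \left(-50\right)\right)\right) + 369 = \left(8 + \left(1530 - 150\right)\right) + 369 = \left(8 + 1380\right) + 369 = 1388 + 369 = 1757$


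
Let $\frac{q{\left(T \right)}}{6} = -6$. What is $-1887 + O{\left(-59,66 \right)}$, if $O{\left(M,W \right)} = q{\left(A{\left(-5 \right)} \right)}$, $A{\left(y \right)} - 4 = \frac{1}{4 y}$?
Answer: $-1923$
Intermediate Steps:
$A{\left(y \right)} = 4 + \frac{1}{4 y}$
$q{\left(T \right)} = -36$ ($q{\left(T \right)} = 6 \left(-6\right) = -36$)
$O{\left(M,W \right)} = -36$
$-1887 + O{\left(-59,66 \right)} = -1887 - 36 = -1923$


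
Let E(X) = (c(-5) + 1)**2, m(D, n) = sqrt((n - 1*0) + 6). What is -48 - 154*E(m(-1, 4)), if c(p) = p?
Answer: -2512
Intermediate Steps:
m(D, n) = sqrt(6 + n) (m(D, n) = sqrt((n + 0) + 6) = sqrt(n + 6) = sqrt(6 + n))
E(X) = 16 (E(X) = (-5 + 1)**2 = (-4)**2 = 16)
-48 - 154*E(m(-1, 4)) = -48 - 154*16 = -48 - 2464 = -2512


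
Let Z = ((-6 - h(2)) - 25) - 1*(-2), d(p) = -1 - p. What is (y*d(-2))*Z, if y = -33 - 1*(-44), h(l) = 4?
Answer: -363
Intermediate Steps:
y = 11 (y = -33 + 44 = 11)
Z = -33 (Z = ((-6 - 1*4) - 25) - 1*(-2) = ((-6 - 4) - 25) + 2 = (-10 - 25) + 2 = -35 + 2 = -33)
(y*d(-2))*Z = (11*(-1 - 1*(-2)))*(-33) = (11*(-1 + 2))*(-33) = (11*1)*(-33) = 11*(-33) = -363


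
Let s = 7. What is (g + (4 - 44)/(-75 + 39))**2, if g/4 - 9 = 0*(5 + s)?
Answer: 111556/81 ≈ 1377.2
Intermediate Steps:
g = 36 (g = 36 + 4*(0*(5 + 7)) = 36 + 4*(0*12) = 36 + 4*0 = 36 + 0 = 36)
(g + (4 - 44)/(-75 + 39))**2 = (36 + (4 - 44)/(-75 + 39))**2 = (36 - 40/(-36))**2 = (36 - 40*(-1/36))**2 = (36 + 10/9)**2 = (334/9)**2 = 111556/81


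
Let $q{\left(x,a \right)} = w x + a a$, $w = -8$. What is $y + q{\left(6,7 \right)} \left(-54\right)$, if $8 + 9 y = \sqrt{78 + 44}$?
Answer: $- \frac{494}{9} + \frac{\sqrt{122}}{9} \approx -53.662$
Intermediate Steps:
$y = - \frac{8}{9} + \frac{\sqrt{122}}{9}$ ($y = - \frac{8}{9} + \frac{\sqrt{78 + 44}}{9} = - \frac{8}{9} + \frac{\sqrt{122}}{9} \approx 0.33837$)
$q{\left(x,a \right)} = a^{2} - 8 x$ ($q{\left(x,a \right)} = - 8 x + a a = - 8 x + a^{2} = a^{2} - 8 x$)
$y + q{\left(6,7 \right)} \left(-54\right) = \left(- \frac{8}{9} + \frac{\sqrt{122}}{9}\right) + \left(7^{2} - 48\right) \left(-54\right) = \left(- \frac{8}{9} + \frac{\sqrt{122}}{9}\right) + \left(49 - 48\right) \left(-54\right) = \left(- \frac{8}{9} + \frac{\sqrt{122}}{9}\right) + 1 \left(-54\right) = \left(- \frac{8}{9} + \frac{\sqrt{122}}{9}\right) - 54 = - \frac{494}{9} + \frac{\sqrt{122}}{9}$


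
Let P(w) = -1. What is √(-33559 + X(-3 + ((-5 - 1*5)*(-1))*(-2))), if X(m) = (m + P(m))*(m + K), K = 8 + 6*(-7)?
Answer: I*√32191 ≈ 179.42*I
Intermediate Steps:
K = -34 (K = 8 - 42 = -34)
X(m) = (-1 + m)*(-34 + m) (X(m) = (m - 1)*(m - 34) = (-1 + m)*(-34 + m))
√(-33559 + X(-3 + ((-5 - 1*5)*(-1))*(-2))) = √(-33559 + (34 + (-3 + ((-5 - 1*5)*(-1))*(-2))² - 35*(-3 + ((-5 - 1*5)*(-1))*(-2)))) = √(-33559 + (34 + (-3 + ((-5 - 5)*(-1))*(-2))² - 35*(-3 + ((-5 - 5)*(-1))*(-2)))) = √(-33559 + (34 + (-3 - 10*(-1)*(-2))² - 35*(-3 - 10*(-1)*(-2)))) = √(-33559 + (34 + (-3 + 10*(-2))² - 35*(-3 + 10*(-2)))) = √(-33559 + (34 + (-3 - 20)² - 35*(-3 - 20))) = √(-33559 + (34 + (-23)² - 35*(-23))) = √(-33559 + (34 + 529 + 805)) = √(-33559 + 1368) = √(-32191) = I*√32191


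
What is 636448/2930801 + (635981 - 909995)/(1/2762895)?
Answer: -2218827112452598082/2930801 ≈ -7.5707e+11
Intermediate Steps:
636448/2930801 + (635981 - 909995)/(1/2762895) = 636448*(1/2930801) - 274014/1/2762895 = 636448/2930801 - 274014*2762895 = 636448/2930801 - 757071910530 = -2218827112452598082/2930801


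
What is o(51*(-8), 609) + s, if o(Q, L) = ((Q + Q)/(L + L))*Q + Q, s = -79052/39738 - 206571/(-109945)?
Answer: -59764404950693/443452932615 ≈ -134.77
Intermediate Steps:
s = -241326871/2184497205 (s = -79052*1/39738 - 206571*(-1/109945) = -39526/19869 + 206571/109945 = -241326871/2184497205 ≈ -0.11047)
o(Q, L) = Q + Q²/L (o(Q, L) = ((2*Q)/((2*L)))*Q + Q = ((2*Q)*(1/(2*L)))*Q + Q = (Q/L)*Q + Q = Q²/L + Q = Q + Q²/L)
o(51*(-8), 609) + s = (51*(-8))*(609 + 51*(-8))/609 - 241326871/2184497205 = -408*1/609*(609 - 408) - 241326871/2184497205 = -408*1/609*201 - 241326871/2184497205 = -27336/203 - 241326871/2184497205 = -59764404950693/443452932615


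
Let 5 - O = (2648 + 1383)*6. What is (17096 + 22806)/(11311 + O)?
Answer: -19951/6435 ≈ -3.1004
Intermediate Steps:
O = -24181 (O = 5 - (2648 + 1383)*6 = 5 - 4031*6 = 5 - 1*24186 = 5 - 24186 = -24181)
(17096 + 22806)/(11311 + O) = (17096 + 22806)/(11311 - 24181) = 39902/(-12870) = 39902*(-1/12870) = -19951/6435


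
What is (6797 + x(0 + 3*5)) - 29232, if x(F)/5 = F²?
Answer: -21310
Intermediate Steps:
x(F) = 5*F²
(6797 + x(0 + 3*5)) - 29232 = (6797 + 5*(0 + 3*5)²) - 29232 = (6797 + 5*(0 + 15)²) - 29232 = (6797 + 5*15²) - 29232 = (6797 + 5*225) - 29232 = (6797 + 1125) - 29232 = 7922 - 29232 = -21310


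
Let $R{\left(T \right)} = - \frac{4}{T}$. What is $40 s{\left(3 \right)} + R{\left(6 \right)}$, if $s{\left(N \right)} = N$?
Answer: $\frac{358}{3} \approx 119.33$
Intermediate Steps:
$40 s{\left(3 \right)} + R{\left(6 \right)} = 40 \cdot 3 - \frac{4}{6} = 120 - \frac{2}{3} = \frac{358}{3}$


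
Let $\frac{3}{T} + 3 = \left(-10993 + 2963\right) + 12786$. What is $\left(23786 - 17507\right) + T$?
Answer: $\frac{29844090}{4753} \approx 6279.0$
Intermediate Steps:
$T = \frac{3}{4753}$ ($T = \frac{3}{-3 + \left(\left(-10993 + 2963\right) + 12786\right)} = \frac{3}{-3 + \left(-8030 + 12786\right)} = \frac{3}{-3 + 4756} = \frac{3}{4753} \approx 0.00063118$)
$\left(23786 - 17507\right) + T = \left(23786 - 17507\right) + \frac{3}{4753} = 6279 + \frac{3}{4753} = \frac{29844090}{4753}$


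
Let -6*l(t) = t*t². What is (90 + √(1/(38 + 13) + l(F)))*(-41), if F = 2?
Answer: -3690 - 41*I*√3417/51 ≈ -3690.0 - 46.993*I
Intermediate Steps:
l(t) = -t³/6 (l(t) = -t*t²/6 = -t³/6)
(90 + √(1/(38 + 13) + l(F)))*(-41) = (90 + √(1/(38 + 13) - ⅙*2³))*(-41) = (90 + √(1/51 - ⅙*8))*(-41) = (90 + √(1/51 - 4/3))*(-41) = (90 + √(-67/51))*(-41) = (90 + I*√3417/51)*(-41) = -3690 - 41*I*√3417/51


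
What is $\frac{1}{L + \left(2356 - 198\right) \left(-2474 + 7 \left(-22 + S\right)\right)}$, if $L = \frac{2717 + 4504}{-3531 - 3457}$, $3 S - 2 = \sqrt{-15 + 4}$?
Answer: $- \frac{9992035129148}{56566945567375343977} - \frac{8887450208 i \sqrt{11}}{56566945567375343977} \approx -1.7664 \cdot 10^{-7} - 5.2109 \cdot 10^{-10} i$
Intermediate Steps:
$S = \frac{2}{3} + \frac{i \sqrt{11}}{3}$ ($S = \frac{2}{3} + \frac{\sqrt{-15 + 4}}{3} = \frac{2}{3} + \frac{\sqrt{-11}}{3} = \frac{2}{3} + \frac{i \sqrt{11}}{3} \approx 0.66667 + 1.1055 i$)
$L = - \frac{7221}{6988}$ ($L = \frac{7221}{-6988} = 7221 \left(- \frac{1}{6988}\right) = - \frac{7221}{6988} \approx -1.0333$)
$\frac{1}{L + \left(2356 - 198\right) \left(-2474 + 7 \left(-22 + S\right)\right)} = \frac{1}{- \frac{7221}{6988} + \left(2356 - 198\right) \left(-2474 + 7 \left(-22 + \left(\frac{2}{3} + \frac{i \sqrt{11}}{3}\right)\right)\right)} = \frac{1}{- \frac{7221}{6988} + 2158 \left(-2474 + 7 \left(- \frac{64}{3} + \frac{i \sqrt{11}}{3}\right)\right)} = \frac{1}{- \frac{7221}{6988} + 2158 \left(-2474 - \left(\frac{448}{3} - \frac{7 i \sqrt{11}}{3}\right)\right)} = \frac{1}{- \frac{7221}{6988} + 2158 \left(- \frac{7870}{3} + \frac{7 i \sqrt{11}}{3}\right)} = \frac{1}{- \frac{7221}{6988} - \left(\frac{16983460}{3} - \frac{15106 i \sqrt{11}}{3}\right)} = \frac{1}{- \frac{118680440143}{20964} + \frac{15106 i \sqrt{11}}{3}}$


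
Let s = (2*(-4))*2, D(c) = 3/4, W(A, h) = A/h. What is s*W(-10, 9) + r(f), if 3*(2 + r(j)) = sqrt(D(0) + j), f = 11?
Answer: 142/9 + sqrt(47)/6 ≈ 16.920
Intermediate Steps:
D(c) = 3/4 (D(c) = 3*(1/4) = 3/4)
r(j) = -2 + sqrt(3/4 + j)/3
s = -16 (s = -8*2 = -16)
s*W(-10, 9) + r(f) = -(-160)/9 + (-2 + sqrt(3 + 4*11)/6) = -(-160)/9 + (-2 + sqrt(3 + 44)/6) = -16*(-10/9) + (-2 + sqrt(47)/6) = 160/9 + (-2 + sqrt(47)/6) = 142/9 + sqrt(47)/6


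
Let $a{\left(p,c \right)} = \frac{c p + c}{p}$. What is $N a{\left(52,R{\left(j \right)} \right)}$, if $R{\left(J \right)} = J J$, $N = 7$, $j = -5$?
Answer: $\frac{9275}{52} \approx 178.37$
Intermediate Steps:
$R{\left(J \right)} = J^{2}$
$a{\left(p,c \right)} = \frac{c + c p}{p}$
$N a{\left(52,R{\left(j \right)} \right)} = 7 \left(\left(-5\right)^{2} + \frac{\left(-5\right)^{2}}{52}\right) = 7 \left(25 + 25 \cdot \frac{1}{52}\right) = 7 \left(25 + \frac{25}{52}\right) = 7 \cdot \frac{1325}{52} = \frac{9275}{52}$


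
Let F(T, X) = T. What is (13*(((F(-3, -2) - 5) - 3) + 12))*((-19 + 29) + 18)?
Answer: 364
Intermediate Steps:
(13*(((F(-3, -2) - 5) - 3) + 12))*((-19 + 29) + 18) = (13*(((-3 - 5) - 3) + 12))*((-19 + 29) + 18) = (13*((-8 - 3) + 12))*(10 + 18) = (13*(-11 + 12))*28 = (13*1)*28 = 13*28 = 364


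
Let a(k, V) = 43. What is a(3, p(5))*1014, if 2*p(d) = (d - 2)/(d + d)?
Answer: 43602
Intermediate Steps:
p(d) = (-2 + d)/(4*d) (p(d) = ((d - 2)/(d + d))/2 = ((-2 + d)/((2*d)))/2 = ((-2 + d)*(1/(2*d)))/2 = ((-2 + d)/(2*d))/2 = (-2 + d)/(4*d))
a(3, p(5))*1014 = 43*1014 = 43602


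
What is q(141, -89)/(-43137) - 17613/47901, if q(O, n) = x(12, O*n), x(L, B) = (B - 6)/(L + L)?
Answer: -217692969/612238648 ≈ -0.35557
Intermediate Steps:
x(L, B) = (-6 + B)/(2*L) (x(L, B) = (-6 + B)/((2*L)) = (-6 + B)*(1/(2*L)) = (-6 + B)/(2*L))
q(O, n) = -1/4 + O*n/24 (q(O, n) = (1/2)*(-6 + O*n)/12 = (1/2)*(1/12)*(-6 + O*n) = -1/4 + O*n/24)
q(141, -89)/(-43137) - 17613/47901 = (-1/4 + (1/24)*141*(-89))/(-43137) - 17613/47901 = (-1/4 - 4183/8)*(-1/43137) - 17613*1/47901 = -4185/8*(-1/43137) - 5871/15967 = 465/38344 - 5871/15967 = -217692969/612238648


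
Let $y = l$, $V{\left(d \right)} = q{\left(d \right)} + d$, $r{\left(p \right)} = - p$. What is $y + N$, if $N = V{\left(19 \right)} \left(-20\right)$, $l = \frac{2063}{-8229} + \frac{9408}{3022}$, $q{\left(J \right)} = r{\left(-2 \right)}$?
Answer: $- \frac{5186695957}{12434019} \approx -417.14$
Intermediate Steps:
$q{\left(J \right)} = 2$ ($q{\left(J \right)} = \left(-1\right) \left(-2\right) = 2$)
$V{\left(d \right)} = 2 + d$
$l = \frac{35592023}{12434019}$ ($l = 2063 \left(- \frac{1}{8229}\right) + 9408 \cdot \frac{1}{3022} = - \frac{2063}{8229} + \frac{4704}{1511} = \frac{35592023}{12434019} \approx 2.8625$)
$y = \frac{35592023}{12434019} \approx 2.8625$
$N = -420$ ($N = \left(2 + 19\right) \left(-20\right) = 21 \left(-20\right) = -420$)
$y + N = \frac{35592023}{12434019} - 420 = - \frac{5186695957}{12434019}$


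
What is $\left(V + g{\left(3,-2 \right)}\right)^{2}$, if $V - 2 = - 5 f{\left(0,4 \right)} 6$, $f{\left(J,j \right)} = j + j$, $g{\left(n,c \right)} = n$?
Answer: $55225$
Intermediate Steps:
$f{\left(J,j \right)} = 2 j$
$V = -238$ ($V = 2 + - 5 \cdot 2 \cdot 4 \cdot 6 = 2 + \left(-5\right) 8 \cdot 6 = 2 - 240 = -238$)
$\left(V + g{\left(3,-2 \right)}\right)^{2} = \left(-238 + 3\right)^{2} = \left(-235\right)^{2} = 55225$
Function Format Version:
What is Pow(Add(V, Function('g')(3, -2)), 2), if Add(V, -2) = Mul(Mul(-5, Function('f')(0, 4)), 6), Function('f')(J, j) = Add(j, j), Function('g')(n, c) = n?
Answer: 55225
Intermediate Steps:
Function('f')(J, j) = Mul(2, j)
V = -238 (V = Add(2, Mul(Mul(-5, Mul(2, 4)), 6)) = Add(2, Mul(Mul(-5, 8), 6)) = Add(2, Mul(-40, 6)) = Add(2, -240) = -238)
Pow(Add(V, Function('g')(3, -2)), 2) = Pow(Add(-238, 3), 2) = Pow(-235, 2) = 55225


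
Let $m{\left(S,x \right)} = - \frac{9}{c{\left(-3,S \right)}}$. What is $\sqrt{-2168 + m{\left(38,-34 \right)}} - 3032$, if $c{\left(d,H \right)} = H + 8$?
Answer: $-3032 + \frac{i \sqrt{4587902}}{46} \approx -3032.0 + 46.564 i$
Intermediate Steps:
$c{\left(d,H \right)} = 8 + H$
$m{\left(S,x \right)} = - \frac{9}{8 + S}$
$\sqrt{-2168 + m{\left(38,-34 \right)}} - 3032 = \sqrt{-2168 - \frac{9}{8 + 38}} - 3032 = \sqrt{-2168 - \frac{9}{46}} - 3032 = \sqrt{- \frac{99737}{46}} - 3032 = \frac{i \sqrt{4587902}}{46} - 3032 = -3032 + \frac{i \sqrt{4587902}}{46}$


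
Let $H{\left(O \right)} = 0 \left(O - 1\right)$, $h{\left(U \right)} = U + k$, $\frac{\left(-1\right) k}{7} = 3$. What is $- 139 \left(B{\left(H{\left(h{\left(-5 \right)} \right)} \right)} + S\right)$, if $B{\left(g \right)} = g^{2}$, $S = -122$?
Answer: $16958$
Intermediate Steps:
$k = -21$ ($k = \left(-7\right) 3 = -21$)
$h{\left(U \right)} = -21 + U$ ($h{\left(U \right)} = U - 21 = -21 + U$)
$H{\left(O \right)} = 0$ ($H{\left(O \right)} = 0 \left(-1 + O\right) = 0$)
$- 139 \left(B{\left(H{\left(h{\left(-5 \right)} \right)} \right)} + S\right) = - 139 \left(0^{2} - 122\right) = - 139 \left(0 - 122\right) = \left(-139\right) \left(-122\right) = 16958$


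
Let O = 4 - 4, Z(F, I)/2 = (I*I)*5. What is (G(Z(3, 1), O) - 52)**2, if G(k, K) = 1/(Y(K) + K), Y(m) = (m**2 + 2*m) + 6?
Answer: 96721/36 ≈ 2686.7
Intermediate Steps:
Z(F, I) = 10*I**2 (Z(F, I) = 2*((I*I)*5) = 2*(I**2*5) = 2*(5*I**2) = 10*I**2)
Y(m) = 6 + m**2 + 2*m
O = 0
G(k, K) = 1/(6 + K**2 + 3*K) (G(k, K) = 1/((6 + K**2 + 2*K) + K) = 1/(6 + K**2 + 3*K))
(G(Z(3, 1), O) - 52)**2 = (1/(6 + 0**2 + 3*0) - 52)**2 = (1/(6 + 0 + 0) - 52)**2 = (1/6 - 52)**2 = (-311/6)**2 = 96721/36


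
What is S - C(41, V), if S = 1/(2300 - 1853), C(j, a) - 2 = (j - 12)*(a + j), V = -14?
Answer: -350894/447 ≈ -785.00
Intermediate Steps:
C(j, a) = 2 + (-12 + j)*(a + j) (C(j, a) = 2 + (j - 12)*(a + j) = 2 + (-12 + j)*(a + j))
S = 1/447 ≈ 0.0022371
S - C(41, V) = 1/447 - (2 + 41² - 12*(-14) - 12*41 - 14*41) = 1/447 - (2 + 1681 + 168 - 492 - 574) = 1/447 - 1*785 = 1/447 - 785 = -350894/447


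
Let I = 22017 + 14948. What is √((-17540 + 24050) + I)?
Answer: 5*√1739 ≈ 208.51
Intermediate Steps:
I = 36965
√((-17540 + 24050) + I) = √((-17540 + 24050) + 36965) = √(6510 + 36965) = √43475 = 5*√1739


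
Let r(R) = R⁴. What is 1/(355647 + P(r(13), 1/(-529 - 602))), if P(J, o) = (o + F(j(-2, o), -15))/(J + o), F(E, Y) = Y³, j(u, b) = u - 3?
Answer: 16151245/5744139921952 ≈ 2.8118e-6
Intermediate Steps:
j(u, b) = -3 + u
P(J, o) = (-3375 + o)/(J + o) (P(J, o) = (o + (-15)³)/(J + o) = (o - 3375)/(J + o) = (-3375 + o)/(J + o))
1/(355647 + P(r(13), 1/(-529 - 602))) = 1/(355647 + (-3375 + 1/(-529 - 602))/(13⁴ + 1/(-529 - 602))) = 1/(355647 + (-3375 + 1/(-1131))/(28561 + 1/(-1131))) = 1/(355647 + (-3375 - 1/1131)/(28561 - 1/1131)) = 1/(355647 - 3817126/1131/(32302490/1131)) = 1/(355647 + (1131/32302490)*(-3817126/1131)) = 1/(355647 - 1908563/16151245) = 1/(5744139921952/16151245) = 16151245/5744139921952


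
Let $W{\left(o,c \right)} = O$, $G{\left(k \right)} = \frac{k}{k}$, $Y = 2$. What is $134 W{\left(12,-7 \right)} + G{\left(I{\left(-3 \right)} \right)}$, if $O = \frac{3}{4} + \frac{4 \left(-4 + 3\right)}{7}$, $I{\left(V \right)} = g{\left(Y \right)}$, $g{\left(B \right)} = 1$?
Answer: $\frac{349}{14} \approx 24.929$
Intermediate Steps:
$I{\left(V \right)} = 1$
$G{\left(k \right)} = 1$
$O = \frac{5}{28}$ ($O = 3 \cdot \frac{1}{4} + 4 \left(-1\right) \frac{1}{7} = \frac{3}{4} - \frac{4}{7} = \frac{5}{28} \approx 0.17857$)
$W{\left(o,c \right)} = \frac{5}{28}$
$134 W{\left(12,-7 \right)} + G{\left(I{\left(-3 \right)} \right)} = 134 \cdot \frac{5}{28} + 1 = \frac{335}{14} + 1 = \frac{349}{14}$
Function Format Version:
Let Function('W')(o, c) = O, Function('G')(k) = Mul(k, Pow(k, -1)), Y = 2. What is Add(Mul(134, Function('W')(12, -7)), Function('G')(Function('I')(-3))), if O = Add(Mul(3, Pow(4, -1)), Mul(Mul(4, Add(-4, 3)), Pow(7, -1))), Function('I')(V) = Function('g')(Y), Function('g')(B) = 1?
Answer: Rational(349, 14) ≈ 24.929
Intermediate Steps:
Function('I')(V) = 1
Function('G')(k) = 1
O = Rational(5, 28) (O = Add(Mul(3, Rational(1, 4)), Mul(Mul(4, -1), Rational(1, 7))) = Add(Rational(3, 4), Mul(-4, Rational(1, 7))) = Add(Rational(3, 4), Rational(-4, 7)) = Rational(5, 28) ≈ 0.17857)
Function('W')(o, c) = Rational(5, 28)
Add(Mul(134, Function('W')(12, -7)), Function('G')(Function('I')(-3))) = Add(Mul(134, Rational(5, 28)), 1) = Add(Rational(335, 14), 1) = Rational(349, 14)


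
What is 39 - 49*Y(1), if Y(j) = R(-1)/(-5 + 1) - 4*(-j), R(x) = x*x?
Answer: -579/4 ≈ -144.75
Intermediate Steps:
R(x) = x**2
Y(j) = -1/4 + 4*j (Y(j) = (-1)**2/(-5 + 1) - 4*(-j) = 1/(-4) - (-4)*j = 1*(-1/4) + 4*j = -1/4 + 4*j)
39 - 49*Y(1) = 39 - 49*(-1/4 + 4*1) = 39 - 49*(-1/4 + 4) = 39 - 49*15/4 = 39 - 735/4 = -579/4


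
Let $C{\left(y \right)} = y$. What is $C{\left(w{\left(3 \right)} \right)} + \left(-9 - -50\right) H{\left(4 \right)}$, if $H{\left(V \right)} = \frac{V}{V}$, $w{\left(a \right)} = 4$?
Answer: $45$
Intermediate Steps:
$H{\left(V \right)} = 1$
$C{\left(w{\left(3 \right)} \right)} + \left(-9 - -50\right) H{\left(4 \right)} = 4 + \left(-9 - -50\right) 1 = 4 + \left(-9 + 50\right) 1 = 4 + 41 \cdot 1 = 4 + 41 = 45$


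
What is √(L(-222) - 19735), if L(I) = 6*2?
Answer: 11*I*√163 ≈ 140.44*I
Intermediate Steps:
L(I) = 12
√(L(-222) - 19735) = √(12 - 19735) = √(-19723) = 11*I*√163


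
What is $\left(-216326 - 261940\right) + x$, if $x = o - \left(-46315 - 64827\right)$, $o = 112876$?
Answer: $-254248$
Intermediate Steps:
$x = 224018$ ($x = 112876 - \left(-46315 - 64827\right) = 112876 - -111142 = 112876 + 111142 = 224018$)
$\left(-216326 - 261940\right) + x = \left(-216326 - 261940\right) + 224018 = -478266 + 224018 = -254248$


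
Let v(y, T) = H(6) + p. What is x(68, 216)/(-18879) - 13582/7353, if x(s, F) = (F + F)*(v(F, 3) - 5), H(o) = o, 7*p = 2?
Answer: -607830170/323907003 ≈ -1.8766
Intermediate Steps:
p = 2/7 (p = (⅐)*2 = 2/7 ≈ 0.28571)
v(y, T) = 44/7 (v(y, T) = 6 + 2/7 = 44/7)
x(s, F) = 18*F/7 (x(s, F) = (F + F)*(44/7 - 5) = (2*F)*(9/7) = 18*F/7)
x(68, 216)/(-18879) - 13582/7353 = ((18/7)*216)/(-18879) - 13582/7353 = (3888/7)*(-1/18879) - 13582*1/7353 = -1296/44051 - 13582/7353 = -607830170/323907003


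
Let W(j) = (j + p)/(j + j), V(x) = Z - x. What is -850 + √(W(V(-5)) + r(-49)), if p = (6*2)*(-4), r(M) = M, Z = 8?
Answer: -850 + I*√34034/26 ≈ -850.0 + 7.0955*I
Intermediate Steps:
V(x) = 8 - x
p = -48 (p = 12*(-4) = -48)
W(j) = (-48 + j)/(2*j) (W(j) = (j - 48)/(j + j) = (-48 + j)/((2*j)) = (-48 + j)*(1/(2*j)) = (-48 + j)/(2*j))
-850 + √(W(V(-5)) + r(-49)) = -850 + √((-48 + (8 - 1*(-5)))/(2*(8 - 1*(-5))) - 49) = -850 + √((-48 + (8 + 5))/(2*(8 + 5)) - 49) = -850 + √((½)*(-48 + 13)/13 - 49) = -850 + √((½)*(1/13)*(-35) - 49) = -850 + √(-35/26 - 49) = -850 + √(-1309/26) = -850 + I*√34034/26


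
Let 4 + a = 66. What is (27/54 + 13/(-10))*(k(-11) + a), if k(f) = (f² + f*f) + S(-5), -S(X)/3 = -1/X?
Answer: -6068/25 ≈ -242.72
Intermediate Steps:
a = 62 (a = -4 + 66 = 62)
S(X) = 3/X (S(X) = -(-3)/X = 3/X)
k(f) = -⅗ + 2*f² (k(f) = (f² + f*f) + 3/(-5) = (f² + f²) + 3*(-⅕) = 2*f² - ⅗ = -⅗ + 2*f²)
(27/54 + 13/(-10))*(k(-11) + a) = (27/54 + 13/(-10))*((-⅗ + 2*(-11)²) + 62) = (27*(1/54) + 13*(-⅒))*((-⅗ + 2*121) + 62) = (½ - 13/10)*((-⅗ + 242) + 62) = -4*(1207/5 + 62)/5 = -⅘*1517/5 = -6068/25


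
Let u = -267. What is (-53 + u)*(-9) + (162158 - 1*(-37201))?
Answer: 202239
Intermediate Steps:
(-53 + u)*(-9) + (162158 - 1*(-37201)) = (-53 - 267)*(-9) + (162158 - 1*(-37201)) = -320*(-9) + (162158 + 37201) = 2880 + 199359 = 202239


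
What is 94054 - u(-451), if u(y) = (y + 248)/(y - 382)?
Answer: 11192397/119 ≈ 94054.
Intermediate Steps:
u(y) = (248 + y)/(-382 + y)
94054 - u(-451) = 94054 - (248 - 451)/(-382 - 451) = 94054 - (-203)/(-833) = 94054 - (-1)*(-203)/833 = 94054 - 1*29/119 = 94054 - 29/119 = 11192397/119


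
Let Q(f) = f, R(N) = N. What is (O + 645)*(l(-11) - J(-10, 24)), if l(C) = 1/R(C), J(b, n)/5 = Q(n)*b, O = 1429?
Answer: 27374726/11 ≈ 2.4886e+6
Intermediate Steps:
J(b, n) = 5*b*n (J(b, n) = 5*(n*b) = 5*(b*n) = 5*b*n)
l(C) = 1/C
(O + 645)*(l(-11) - J(-10, 24)) = (1429 + 645)*(1/(-11) - 5*(-10)*24) = 2074*(-1/11 - 1*(-1200)) = 2074*(-1/11 + 1200) = 2074*(13199/11) = 27374726/11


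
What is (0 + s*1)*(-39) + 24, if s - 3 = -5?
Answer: 102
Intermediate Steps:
s = -2 (s = 3 - 5 = -2)
(0 + s*1)*(-39) + 24 = (0 - 2*1)*(-39) + 24 = (0 - 2)*(-39) + 24 = -2*(-39) + 24 = 78 + 24 = 102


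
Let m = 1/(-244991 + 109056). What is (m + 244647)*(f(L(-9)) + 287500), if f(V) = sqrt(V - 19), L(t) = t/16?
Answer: 1912225171780000/27187 + 8314022486*I*sqrt(313)/135935 ≈ 7.0336e+10 + 1.0821e+6*I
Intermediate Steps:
L(t) = t/16 (L(t) = t*(1/16) = t/16)
m = -1/135935 (m = 1/(-135935) = -1/135935 ≈ -7.3565e-6)
f(V) = sqrt(-19 + V)
(m + 244647)*(f(L(-9)) + 287500) = (-1/135935 + 244647)*(sqrt(-19 + (1/16)*(-9)) + 287500) = 33256089944*(sqrt(-19 - 9/16) + 287500)/135935 = 33256089944*(sqrt(-313/16) + 287500)/135935 = 33256089944*(I*sqrt(313)/4 + 287500)/135935 = 33256089944*(287500 + I*sqrt(313)/4)/135935 = 1912225171780000/27187 + 8314022486*I*sqrt(313)/135935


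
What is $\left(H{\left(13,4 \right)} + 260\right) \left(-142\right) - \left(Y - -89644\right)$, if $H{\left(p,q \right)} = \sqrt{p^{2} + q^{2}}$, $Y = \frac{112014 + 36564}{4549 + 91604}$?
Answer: $- \frac{4056552290}{32051} - 142 \sqrt{185} \approx -1.285 \cdot 10^{5}$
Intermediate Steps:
$Y = \frac{49526}{32051}$ ($Y = \frac{148578}{96153} = 148578 \cdot \frac{1}{96153} = \frac{49526}{32051} \approx 1.5452$)
$\left(H{\left(13,4 \right)} + 260\right) \left(-142\right) - \left(Y - -89644\right) = \left(\sqrt{13^{2} + 4^{2}} + 260\right) \left(-142\right) - \left(\frac{49526}{32051} - -89644\right) = \left(\sqrt{169 + 16} + 260\right) \left(-142\right) - \left(\frac{49526}{32051} + 89644\right) = \left(\sqrt{185} + 260\right) \left(-142\right) - \frac{2873229370}{32051} = \left(260 + \sqrt{185}\right) \left(-142\right) - \frac{2873229370}{32051} = \left(-36920 - 142 \sqrt{185}\right) - \frac{2873229370}{32051} = - \frac{4056552290}{32051} - 142 \sqrt{185}$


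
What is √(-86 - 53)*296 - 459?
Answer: -459 + 296*I*√139 ≈ -459.0 + 3489.8*I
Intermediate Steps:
√(-86 - 53)*296 - 459 = √(-139)*296 - 459 = (I*√139)*296 - 459 = 296*I*√139 - 459 = -459 + 296*I*√139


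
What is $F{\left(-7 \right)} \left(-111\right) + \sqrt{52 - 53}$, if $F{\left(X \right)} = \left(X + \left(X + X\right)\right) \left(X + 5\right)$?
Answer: $-4662 + i \approx -4662.0 + 1.0 i$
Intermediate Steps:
$F{\left(X \right)} = 3 X \left(5 + X\right)$ ($F{\left(X \right)} = \left(X + 2 X\right) \left(5 + X\right) = 3 X \left(5 + X\right)$)
$F{\left(-7 \right)} \left(-111\right) + \sqrt{52 - 53} = 3 \left(-7\right) \left(5 - 7\right) \left(-111\right) + \sqrt{52 - 53} = 3 \left(-7\right) \left(-2\right) \left(-111\right) + \sqrt{-1} = 42 \left(-111\right) + i = -4662 + i$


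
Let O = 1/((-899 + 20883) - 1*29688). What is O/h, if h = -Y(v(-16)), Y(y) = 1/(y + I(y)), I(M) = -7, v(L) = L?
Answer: -23/9704 ≈ -0.0023702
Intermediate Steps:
Y(y) = 1/(-7 + y) (Y(y) = 1/(y - 7) = 1/(-7 + y))
O = -1/9704 (O = 1/(19984 - 29688) = 1/(-9704) = -1/9704 ≈ -0.00010305)
h = 1/23 (h = -1/(-7 - 16) = -1/(-23) = -1*(-1/23) = 1/23 ≈ 0.043478)
O/h = -1/(9704*1/23) = -1/9704*23 = -23/9704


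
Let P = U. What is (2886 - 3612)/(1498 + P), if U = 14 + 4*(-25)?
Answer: -363/706 ≈ -0.51416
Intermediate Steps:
U = -86 (U = 14 - 100 = -86)
P = -86
(2886 - 3612)/(1498 + P) = (2886 - 3612)/(1498 - 86) = -726/1412 = -726*1/1412 = -363/706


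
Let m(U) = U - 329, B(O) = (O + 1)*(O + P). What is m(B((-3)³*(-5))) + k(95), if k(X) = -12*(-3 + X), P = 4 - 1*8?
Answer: 16383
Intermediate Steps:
P = -4 (P = 4 - 8 = -4)
B(O) = (1 + O)*(-4 + O) (B(O) = (O + 1)*(O - 4) = (1 + O)*(-4 + O))
k(X) = 36 - 12*X
m(U) = -329 + U
m(B((-3)³*(-5))) + k(95) = (-329 + (-4 + ((-3)³*(-5))² - 3*(-3)³*(-5))) + (36 - 12*95) = (-329 + (-4 + (-27*(-5))² - (-81)*(-5))) + (36 - 1140) = (-329 + (-4 + 135² - 3*135)) - 1104 = (-329 + (-4 + 18225 - 405)) - 1104 = (-329 + 17816) - 1104 = 17487 - 1104 = 16383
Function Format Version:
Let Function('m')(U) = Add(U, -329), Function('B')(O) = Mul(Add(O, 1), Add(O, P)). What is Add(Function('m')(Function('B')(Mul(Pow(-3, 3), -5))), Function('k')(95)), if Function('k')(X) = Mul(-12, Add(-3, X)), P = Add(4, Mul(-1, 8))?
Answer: 16383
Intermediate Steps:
P = -4 (P = Add(4, -8) = -4)
Function('B')(O) = Mul(Add(1, O), Add(-4, O)) (Function('B')(O) = Mul(Add(O, 1), Add(O, -4)) = Mul(Add(1, O), Add(-4, O)))
Function('k')(X) = Add(36, Mul(-12, X))
Function('m')(U) = Add(-329, U)
Add(Function('m')(Function('B')(Mul(Pow(-3, 3), -5))), Function('k')(95)) = Add(Add(-329, Add(-4, Pow(Mul(Pow(-3, 3), -5), 2), Mul(-3, Mul(Pow(-3, 3), -5)))), Add(36, Mul(-12, 95))) = Add(Add(-329, Add(-4, Pow(Mul(-27, -5), 2), Mul(-3, Mul(-27, -5)))), Add(36, -1140)) = Add(Add(-329, Add(-4, Pow(135, 2), Mul(-3, 135))), -1104) = Add(Add(-329, Add(-4, 18225, -405)), -1104) = Add(Add(-329, 17816), -1104) = Add(17487, -1104) = 16383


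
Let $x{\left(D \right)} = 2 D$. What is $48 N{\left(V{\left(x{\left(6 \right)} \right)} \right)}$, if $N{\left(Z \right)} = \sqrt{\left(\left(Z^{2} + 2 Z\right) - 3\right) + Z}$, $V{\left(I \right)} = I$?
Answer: $48 \sqrt{177} \approx 638.6$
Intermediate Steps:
$N{\left(Z \right)} = \sqrt{-3 + Z^{2} + 3 Z}$ ($N{\left(Z \right)} = \sqrt{\left(-3 + Z^{2} + 2 Z\right) + Z} = \sqrt{-3 + Z^{2} + 3 Z}$)
$48 N{\left(V{\left(x{\left(6 \right)} \right)} \right)} = 48 \sqrt{-3 + \left(2 \cdot 6\right)^{2} + 3 \cdot 2 \cdot 6} = 48 \sqrt{-3 + 12^{2} + 3 \cdot 12} = 48 \sqrt{-3 + 144 + 36} = 48 \sqrt{177}$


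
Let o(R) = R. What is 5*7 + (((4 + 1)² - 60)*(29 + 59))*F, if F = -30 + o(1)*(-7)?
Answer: 113995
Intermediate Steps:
F = -37 (F = -30 + 1*(-7) = -30 - 7 = -37)
5*7 + (((4 + 1)² - 60)*(29 + 59))*F = 5*7 + (((4 + 1)² - 60)*(29 + 59))*(-37) = 35 + ((5² - 60)*88)*(-37) = 35 + ((25 - 60)*88)*(-37) = 35 - 35*88*(-37) = 35 - 3080*(-37) = 35 + 113960 = 113995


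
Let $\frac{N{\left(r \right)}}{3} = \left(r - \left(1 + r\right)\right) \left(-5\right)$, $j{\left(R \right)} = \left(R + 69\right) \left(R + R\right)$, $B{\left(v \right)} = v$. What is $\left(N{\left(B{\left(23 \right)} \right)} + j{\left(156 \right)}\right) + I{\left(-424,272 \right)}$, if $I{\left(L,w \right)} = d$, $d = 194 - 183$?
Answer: $70226$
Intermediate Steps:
$j{\left(R \right)} = 2 R \left(69 + R\right)$ ($j{\left(R \right)} = \left(69 + R\right) 2 R = 2 R \left(69 + R\right)$)
$d = 11$ ($d = 194 - 183 = 11$)
$I{\left(L,w \right)} = 11$
$N{\left(r \right)} = 15$ ($N{\left(r \right)} = 3 \left(r - \left(1 + r\right)\right) \left(-5\right) = 3 \left(\left(-1\right) \left(-5\right)\right) = 3 \cdot 5 = 15$)
$\left(N{\left(B{\left(23 \right)} \right)} + j{\left(156 \right)}\right) + I{\left(-424,272 \right)} = \left(15 + 2 \cdot 156 \left(69 + 156\right)\right) + 11 = \left(15 + 2 \cdot 156 \cdot 225\right) + 11 = \left(15 + 70200\right) + 11 = 70215 + 11 = 70226$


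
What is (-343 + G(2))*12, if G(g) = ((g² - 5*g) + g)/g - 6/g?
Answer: -4176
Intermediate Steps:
G(g) = -6/g + (g² - 4*g)/g (G(g) = (g² - 4*g)/g - 6/g = -6/g + (g² - 4*g)/g)
(-343 + G(2))*12 = (-343 + (-4 + 2 - 6/2))*12 = (-343 + (-4 + 2 - 6*½))*12 = (-343 + (-4 + 2 - 3))*12 = (-343 - 5)*12 = -348*12 = -4176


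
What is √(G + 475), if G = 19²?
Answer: 2*√209 ≈ 28.914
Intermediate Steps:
G = 361
√(G + 475) = √(361 + 475) = √836 = 2*√209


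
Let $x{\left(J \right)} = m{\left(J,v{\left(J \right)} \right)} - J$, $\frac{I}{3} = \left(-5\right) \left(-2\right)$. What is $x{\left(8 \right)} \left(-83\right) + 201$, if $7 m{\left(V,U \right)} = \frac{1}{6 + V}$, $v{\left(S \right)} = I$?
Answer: $\frac{84687}{98} \approx 864.15$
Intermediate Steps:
$I = 30$ ($I = 3 \left(\left(-5\right) \left(-2\right)\right) = 3 \cdot 10 = 30$)
$v{\left(S \right)} = 30$
$m{\left(V,U \right)} = \frac{1}{7 \left(6 + V\right)}$
$x{\left(J \right)} = - J + \frac{1}{7 \left(6 + J\right)}$ ($x{\left(J \right)} = \frac{1}{7 \left(6 + J\right)} - J = - J + \frac{1}{7 \left(6 + J\right)}$)
$x{\left(8 \right)} \left(-83\right) + 201 = \frac{\frac{1}{7} - 8 \left(6 + 8\right)}{6 + 8} \left(-83\right) + 201 = \frac{\frac{1}{7} - 8 \cdot 14}{14} \left(-83\right) + 201 = \frac{\frac{1}{7} - 112}{14} \left(-83\right) + 201 = \frac{1}{14} \left(- \frac{783}{7}\right) \left(-83\right) + 201 = \left(- \frac{783}{98}\right) \left(-83\right) + 201 = \frac{64989}{98} + 201 = \frac{84687}{98}$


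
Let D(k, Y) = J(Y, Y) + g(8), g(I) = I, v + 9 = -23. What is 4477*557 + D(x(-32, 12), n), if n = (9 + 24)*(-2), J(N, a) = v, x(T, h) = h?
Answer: 2493665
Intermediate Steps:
v = -32 (v = -9 - 23 = -32)
J(N, a) = -32
n = -66 (n = 33*(-2) = -66)
D(k, Y) = -24 (D(k, Y) = -32 + 8 = -24)
4477*557 + D(x(-32, 12), n) = 4477*557 - 24 = 2493689 - 24 = 2493665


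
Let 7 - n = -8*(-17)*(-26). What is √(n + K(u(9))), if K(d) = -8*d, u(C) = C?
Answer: √3471 ≈ 58.915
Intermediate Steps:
n = 3543 (n = 7 - (-8*(-17))*(-26) = 7 - 136*(-26) = 7 - 1*(-3536) = 7 + 3536 = 3543)
√(n + K(u(9))) = √(3543 - 8*9) = √(3543 - 72) = √3471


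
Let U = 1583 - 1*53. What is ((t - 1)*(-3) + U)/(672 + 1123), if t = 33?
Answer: 1434/1795 ≈ 0.79889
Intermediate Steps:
U = 1530 (U = 1583 - 53 = 1530)
((t - 1)*(-3) + U)/(672 + 1123) = ((33 - 1)*(-3) + 1530)/(672 + 1123) = (32*(-3) + 1530)/1795 = (-96 + 1530)*(1/1795) = 1434*(1/1795) = 1434/1795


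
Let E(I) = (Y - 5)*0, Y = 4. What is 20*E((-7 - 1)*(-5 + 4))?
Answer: 0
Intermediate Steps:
E(I) = 0 (E(I) = (4 - 5)*0 = -1*0 = 0)
20*E((-7 - 1)*(-5 + 4)) = 20*0 = 0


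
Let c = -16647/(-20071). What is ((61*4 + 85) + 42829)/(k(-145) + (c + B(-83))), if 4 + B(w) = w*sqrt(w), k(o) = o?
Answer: -858697307028392/79728609666297 + 481012287065558*I*sqrt(83)/79728609666297 ≈ -10.77 + 54.964*I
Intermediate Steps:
B(w) = -4 + w**(3/2) (B(w) = -4 + w*sqrt(w) = -4 + w**(3/2))
c = 16647/20071 (c = -16647*(-1/20071) = 16647/20071 ≈ 0.82941)
((61*4 + 85) + 42829)/(k(-145) + (c + B(-83))) = ((61*4 + 85) + 42829)/(-145 + (16647/20071 + (-4 + (-83)**(3/2)))) = ((244 + 85) + 42829)/(-145 + (16647/20071 + (-4 - 83*I*sqrt(83)))) = (329 + 42829)/(-145 + (-63637/20071 - 83*I*sqrt(83))) = 43158/(-2973932/20071 - 83*I*sqrt(83))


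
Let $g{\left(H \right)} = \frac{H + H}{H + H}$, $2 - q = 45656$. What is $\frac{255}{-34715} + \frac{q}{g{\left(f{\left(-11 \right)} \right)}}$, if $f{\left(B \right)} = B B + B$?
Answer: $- \frac{316975773}{6943} \approx -45654.0$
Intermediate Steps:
$q = -45654$ ($q = 2 - 45656 = -45654$)
$f{\left(B \right)} = B + B^{2}$ ($f{\left(B \right)} = B^{2} + B = B + B^{2}$)
$g{\left(H \right)} = 1$ ($g{\left(H \right)} = \frac{2 H}{2 H} = 2 H \frac{1}{2 H} = 1$)
$\frac{255}{-34715} + \frac{q}{g{\left(f{\left(-11 \right)} \right)}} = \frac{255}{-34715} - \frac{45654}{1} = 255 \left(- \frac{1}{34715}\right) - 45654 = - \frac{51}{6943} - 45654 = - \frac{316975773}{6943}$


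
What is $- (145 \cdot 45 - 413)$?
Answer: $-6112$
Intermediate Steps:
$- (145 \cdot 45 - 413) = - (6525 - 413) = \left(-1\right) 6112 = -6112$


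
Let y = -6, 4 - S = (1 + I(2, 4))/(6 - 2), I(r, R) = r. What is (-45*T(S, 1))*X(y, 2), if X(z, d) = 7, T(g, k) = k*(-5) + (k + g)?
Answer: 945/4 ≈ 236.25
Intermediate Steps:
S = 13/4 (S = 4 - (1 + 2)/(6 - 2) = 4 - 3/4 = 4 - 1*¾ = 4 - ¾ = 13/4 ≈ 3.2500)
T(g, k) = g - 4*k (T(g, k) = -5*k + (g + k) = g - 4*k)
(-45*T(S, 1))*X(y, 2) = -45*(13/4 - 4*1)*7 = -45*(13/4 - 4)*7 = -45*(-¾)*7 = (135/4)*7 = 945/4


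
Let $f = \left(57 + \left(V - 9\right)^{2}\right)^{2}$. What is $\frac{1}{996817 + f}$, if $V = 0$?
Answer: $\frac{1}{1015861} \approx 9.8439 \cdot 10^{-7}$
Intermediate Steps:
$f = 19044$ ($f = \left(57 + \left(0 - 9\right)^{2}\right)^{2} = \left(57 + \left(-9\right)^{2}\right)^{2} = \left(57 + 81\right)^{2} = 138^{2} = 19044$)
$\frac{1}{996817 + f} = \frac{1}{996817 + 19044} = \frac{1}{1015861}$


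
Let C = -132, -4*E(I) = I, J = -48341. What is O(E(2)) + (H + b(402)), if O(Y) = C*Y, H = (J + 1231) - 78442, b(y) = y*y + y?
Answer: 36520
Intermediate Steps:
E(I) = -I/4
b(y) = y + y**2 (b(y) = y**2 + y = y + y**2)
H = -125552 (H = (-48341 + 1231) - 78442 = -47110 - 78442 = -125552)
O(Y) = -132*Y
O(E(2)) + (H + b(402)) = -(-33)*2 + (-125552 + 402*(1 + 402)) = -132*(-1/2) + (-125552 + 402*403) = 66 + (-125552 + 162006) = 66 + 36454 = 36520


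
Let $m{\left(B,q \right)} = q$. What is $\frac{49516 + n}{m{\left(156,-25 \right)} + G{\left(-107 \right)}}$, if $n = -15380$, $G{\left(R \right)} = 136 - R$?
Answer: $\frac{17068}{109} \approx 156.59$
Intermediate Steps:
$\frac{49516 + n}{m{\left(156,-25 \right)} + G{\left(-107 \right)}} = \frac{49516 - 15380}{-25 + \left(136 - -107\right)} = \frac{34136}{-25 + \left(136 + 107\right)} = \frac{34136}{-25 + 243} = \frac{34136}{218} = 34136 \cdot \frac{1}{218} = \frac{17068}{109}$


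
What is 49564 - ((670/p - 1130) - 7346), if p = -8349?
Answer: 484576630/8349 ≈ 58040.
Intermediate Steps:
49564 - ((670/p - 1130) - 7346) = 49564 - ((670/(-8349) - 1130) - 7346) = 49564 - ((670*(-1/8349) - 1130) - 7346) = 49564 - ((-670/8349 - 1130) - 7346) = 49564 - (-9435040/8349 - 7346) = 49564 - 1*(-70766794/8349) = 49564 + 70766794/8349 = 484576630/8349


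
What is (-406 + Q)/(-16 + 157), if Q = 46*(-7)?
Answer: -728/141 ≈ -5.1631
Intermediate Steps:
Q = -322
(-406 + Q)/(-16 + 157) = (-406 - 322)/(-16 + 157) = -728/141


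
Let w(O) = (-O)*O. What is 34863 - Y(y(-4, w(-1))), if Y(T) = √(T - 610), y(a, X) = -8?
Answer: 34863 - I*√618 ≈ 34863.0 - 24.86*I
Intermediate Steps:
w(O) = -O²
Y(T) = √(-610 + T)
34863 - Y(y(-4, w(-1))) = 34863 - √(-610 - 8) = 34863 - √(-618) = 34863 - I*√618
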